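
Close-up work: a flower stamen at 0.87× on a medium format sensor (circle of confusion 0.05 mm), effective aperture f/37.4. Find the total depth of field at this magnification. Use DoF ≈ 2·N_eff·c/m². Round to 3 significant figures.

4.94 mm

At magnification m, DoF ≈ 2·N_eff·c/m² = 2 × 37.4 × 0.05 / 0.87² = 3.74 / 0.7569 ≈ 4.94 mm.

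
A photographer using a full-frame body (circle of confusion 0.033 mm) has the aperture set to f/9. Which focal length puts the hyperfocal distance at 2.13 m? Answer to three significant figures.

25.0 mm

From H = f²/(N·c) + f, with f ≪ H: f ≈ √(H·N·c) = √(2130 × 9 × 0.033) = √632.61 ≈ 25.15 mm.
Exact: f² + N·c·f − N·c·H = 0 ⇒ f = (−N·c + √((N·c)² + 4·N·c·H))/2 = (−0.297 + √2530.5)/2 ≈ 25.004 mm ≈ 25.0 mm.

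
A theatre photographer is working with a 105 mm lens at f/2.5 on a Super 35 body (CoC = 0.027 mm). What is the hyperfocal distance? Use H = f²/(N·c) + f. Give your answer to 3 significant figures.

163 m

Hyperfocal distance H = f²/(N·c) + f = 105²/(2.5 × 0.027) + 105 = 11025/0.0675 + 105 ≈ 163438.3 mm ≈ 163 m.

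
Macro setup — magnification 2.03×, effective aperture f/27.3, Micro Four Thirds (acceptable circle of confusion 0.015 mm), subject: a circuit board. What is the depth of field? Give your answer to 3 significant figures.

0.199 mm

At magnification m, DoF ≈ 2·N_eff·c/m² = 2 × 27.3 × 0.015 / 2.03² = 0.819 / 4.121 ≈ 0.199 mm.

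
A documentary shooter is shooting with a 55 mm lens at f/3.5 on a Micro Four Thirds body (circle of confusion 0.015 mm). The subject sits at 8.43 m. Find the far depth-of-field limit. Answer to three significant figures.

Hyperfocal distance H = f²/(N·c) + f = 55²/(3.5 × 0.015) + 55 = 3025/0.0525 + 55 ≈ 57674.0 mm ≈ 57.67 m.
Far limit Df = s·(H − f)/(H − s) = 8430 × (57674.0 − 55) / (57674.0 − 8430) = 8430 × 57619.0 / 49244.0 ≈ 9863.7 mm ≈ 9.86 m.

9.86 m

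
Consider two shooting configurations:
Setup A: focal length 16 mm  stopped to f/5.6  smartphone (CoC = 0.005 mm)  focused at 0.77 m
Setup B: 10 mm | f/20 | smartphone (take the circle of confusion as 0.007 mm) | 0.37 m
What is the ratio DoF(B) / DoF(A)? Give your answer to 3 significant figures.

3.91

Setup A: H = 16²/(5.6×0.005) + 16 ≈ 9158.9 mm; DoF = Df − Dn = 839.21 − 711.34 ≈ 127.87 mm.
Setup B: H = 10²/(20×0.007) + 10 ≈ 724.3 mm; DoF = Df − Dn = 745.97 − 246.01 ≈ 499.96 mm.
Ratio = 499.96 / 127.87 ≈ 3.91.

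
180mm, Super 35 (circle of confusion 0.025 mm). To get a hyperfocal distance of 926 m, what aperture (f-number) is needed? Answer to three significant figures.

f/1.40

Rearrange H = f²/(N·c) + f for N: N = f² / ((H − f)·c).
N = 180² / ((926000 − 180) × 0.025) = 32400 / 23146 ≈ 1.40.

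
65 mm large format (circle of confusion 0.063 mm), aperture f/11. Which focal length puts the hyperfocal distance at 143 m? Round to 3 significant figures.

314 mm

From H = f²/(N·c) + f, with f ≪ H: f ≈ √(H·N·c) = √(143000 × 11 × 0.063) = √99099 ≈ 314.8 mm.
Exact: f² + N·c·f − N·c·H = 0 ⇒ f = (−N·c + √((N·c)² + 4·N·c·H))/2 = (−0.693 + √396396)/2 ≈ 314.45 mm ≈ 314 mm.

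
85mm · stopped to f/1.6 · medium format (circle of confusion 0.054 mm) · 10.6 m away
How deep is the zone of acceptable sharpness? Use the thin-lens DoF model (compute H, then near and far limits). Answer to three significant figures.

2.71 m

Hyperfocal distance H = f²/(N·c) + f = 85²/(1.6 × 0.054) + 85 = 7225/0.0864 + 85 ≈ 83707.7 mm ≈ 83.71 m.
Near limit Dn = s·(H − f)/(H + s − 2f) = 10600 × (83707.7 − 85) / (83707.7 + 10600 − 2 × 85) = 10600 × 83622.7 / 94137.7 ≈ 9416.0 mm.
Far limit Df = s·(H − f)/(H − s) = 10600 × (83707.7 − 85) / (83707.7 − 10600) = 10600 × 83622.7 / 73107.7 ≈ 12124.6 mm.
Depth of field = Df − Dn = 12124.6 − 9416.0 ≈ 2708.6 mm ≈ 2.71 m.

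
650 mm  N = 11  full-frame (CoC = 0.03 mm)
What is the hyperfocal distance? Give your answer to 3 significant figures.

Hyperfocal distance H = f²/(N·c) + f = 650²/(11 × 0.03) + 650 = 422500/0.33 + 650 ≈ 1280953.0 mm ≈ 1280 m.

1280 m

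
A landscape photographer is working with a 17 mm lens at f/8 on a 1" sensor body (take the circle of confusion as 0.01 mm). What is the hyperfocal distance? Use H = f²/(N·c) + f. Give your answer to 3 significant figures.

3.63 m

Hyperfocal distance H = f²/(N·c) + f = 17²/(8 × 0.01) + 17 = 289/0.08 + 17 ≈ 3629.5 mm ≈ 3.63 m.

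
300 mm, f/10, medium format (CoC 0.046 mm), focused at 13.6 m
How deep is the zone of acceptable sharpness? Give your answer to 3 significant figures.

1.86 m

Hyperfocal distance H = f²/(N·c) + f = 300²/(10 × 0.046) + 300 = 90000/0.46 + 300 ≈ 195952.2 mm ≈ 196.0 m.
Near limit Dn = s·(H − f)/(H + s − 2f) = 13600 × (195952.2 − 300) / (195952.2 + 13600 − 2 × 300) = 13600 × 195652.2 / 208952.2 ≈ 12734.3 mm.
Far limit Df = s·(H − f)/(H − s) = 13600 × (195952.2 − 300) / (195952.2 − 13600) = 13600 × 195652.2 / 182352.2 ≈ 14591.9 mm.
Depth of field = Df − Dn = 14591.9 − 12734.3 ≈ 1857.6 mm ≈ 1.86 m.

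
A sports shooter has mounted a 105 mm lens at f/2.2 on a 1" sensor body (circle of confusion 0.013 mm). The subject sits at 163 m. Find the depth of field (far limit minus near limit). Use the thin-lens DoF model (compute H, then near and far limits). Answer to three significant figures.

168 m

Hyperfocal distance H = f²/(N·c) + f = 105²/(2.2 × 0.013) + 105 = 11025/0.0286 + 105 ≈ 385594.5 mm ≈ 385.6 m.
Near limit Dn = s·(H − f)/(H + s − 2f) = 163000 × (385594.5 − 105) / (385594.5 + 163000 − 2 × 105) = 163000 × 385489.5 / 548384.5 ≈ 114582 mm.
Far limit Df = s·(H − f)/(H − s) = 163000 × (385594.5 − 105) / (385594.5 − 163000) = 163000 × 385489.5 / 222594.5 ≈ 282284 mm.
Depth of field = Df − Dn = 282284 − 114582 ≈ 167702 mm ≈ 168 m.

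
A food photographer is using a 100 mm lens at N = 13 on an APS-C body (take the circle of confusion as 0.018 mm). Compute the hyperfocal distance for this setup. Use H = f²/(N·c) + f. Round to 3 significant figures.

42.8 m

Hyperfocal distance H = f²/(N·c) + f = 100²/(13 × 0.018) + 100 = 10000/0.234 + 100 ≈ 42835.0 mm ≈ 42.8 m.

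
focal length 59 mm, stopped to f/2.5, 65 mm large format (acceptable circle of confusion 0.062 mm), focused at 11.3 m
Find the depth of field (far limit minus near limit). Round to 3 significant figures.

Hyperfocal distance H = f²/(N·c) + f = 59²/(2.5 × 0.062) + 59 = 3481/0.155 + 59 ≈ 22517.1 mm ≈ 22.52 m.
Near limit Dn = s·(H − f)/(H + s − 2f) = 11300 × (22517.1 − 59) / (22517.1 + 11300 − 2 × 59) = 11300 × 22458.1 / 33699.1 ≈ 7531 mm.
Far limit Df = s·(H − f)/(H − s) = 11300 × (22517.1 − 59) / (22517.1 − 11300) = 11300 × 22458.1 / 11217.1 ≈ 22624 mm.
Depth of field = Df − Dn = 22624 − 7531 ≈ 15093 mm ≈ 15.1 m.

15.1 m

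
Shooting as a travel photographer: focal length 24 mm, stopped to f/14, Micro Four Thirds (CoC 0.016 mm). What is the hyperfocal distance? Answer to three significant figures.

Hyperfocal distance H = f²/(N·c) + f = 24²/(14 × 0.016) + 24 = 576/0.224 + 24 ≈ 2595.4 mm ≈ 2.60 m.

2.60 m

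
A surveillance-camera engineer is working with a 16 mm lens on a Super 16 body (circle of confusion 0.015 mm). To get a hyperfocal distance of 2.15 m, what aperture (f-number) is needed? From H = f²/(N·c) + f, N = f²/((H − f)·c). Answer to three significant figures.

f/8

Rearrange H = f²/(N·c) + f for N: N = f² / ((H − f)·c).
N = 16² / ((2150 − 16) × 0.015) = 256 / 32.01 ≈ 8.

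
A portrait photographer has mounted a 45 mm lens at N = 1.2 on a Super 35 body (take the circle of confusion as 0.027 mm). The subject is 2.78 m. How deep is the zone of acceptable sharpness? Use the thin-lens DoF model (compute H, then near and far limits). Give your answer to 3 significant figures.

Hyperfocal distance H = f²/(N·c) + f = 45²/(1.2 × 0.027) + 45 = 2025/0.0324 + 45 ≈ 62545.0 mm ≈ 62.55 m.
Near limit Dn = s·(H − f)/(H + s − 2f) = 2780 × (62545.0 − 45) / (62545.0 + 2780 − 2 × 45) = 2780 × 62500.0 / 65235.0 ≈ 2663.45 mm.
Far limit Df = s·(H − f)/(H − s) = 2780 × (62545.0 − 45) / (62545.0 − 2780) = 2780 × 62500.0 / 59765.0 ≈ 2907.22 mm.
Depth of field = Df − Dn = 2907.22 − 2663.45 ≈ 243.77 mm.

244 mm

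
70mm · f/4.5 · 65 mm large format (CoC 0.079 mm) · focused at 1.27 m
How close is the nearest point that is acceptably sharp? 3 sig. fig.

1.17 m

Hyperfocal distance H = f²/(N·c) + f = 70²/(4.5 × 0.079) + 70 = 4900/0.3555 + 70 ≈ 13853.4 mm ≈ 13.85 m.
Near limit Dn = s·(H − f)/(H + s − 2f) = 1270 × (13853.4 − 70) / (13853.4 + 1270 − 2 × 70) = 1270 × 13783.4 / 14983.4 ≈ 1168.3 mm ≈ 1.17 m.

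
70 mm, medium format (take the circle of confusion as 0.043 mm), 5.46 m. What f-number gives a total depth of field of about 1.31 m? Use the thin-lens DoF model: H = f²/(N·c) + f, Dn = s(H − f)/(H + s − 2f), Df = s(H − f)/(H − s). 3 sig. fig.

Write h = H − f = f²/(N·c). The thin-lens limits are Dn = s·h/(h + (s−f)) and Df = s·h/(h − (s−f)), so DoF = Df − Dn = 2·s·(s−f)·h / (h² − (s−f)²).
That is a quadratic in h: DoF·h² − 2·s·(s−f)·h − DoF·(s−f)² = 0 ⇒ h = (s−f)·(s + √(s² + DoF²)) / DoF = 5390 × (5460 + √(5460² + 1310²)) / 1310 = 5390 × (5460 + 5614.95) / 1310 ≈ 45568 mm.
Then N = f²/(c·h) = 70² / (0.043 × 45568) = 4900 / 1959.4 ≈ 2.50.

f/2.50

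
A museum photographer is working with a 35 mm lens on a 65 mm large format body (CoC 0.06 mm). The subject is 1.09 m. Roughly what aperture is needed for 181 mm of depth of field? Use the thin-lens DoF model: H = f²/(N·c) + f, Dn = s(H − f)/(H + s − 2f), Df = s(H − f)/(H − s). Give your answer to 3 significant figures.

Write h = H − f = f²/(N·c). The thin-lens limits are Dn = s·h/(h + (s−f)) and Df = s·h/(h − (s−f)), so DoF = Df − Dn = 2·s·(s−f)·h / (h² − (s−f)²).
That is a quadratic in h: DoF·h² − 2·s·(s−f)·h − DoF·(s−f)² = 0 ⇒ h = (s−f)·(s + √(s² + DoF²)) / DoF = 1055 × (1090 + √(1090² + 181²)) / 181 = 1055 × (1090 + 1104.93) / 181 ≈ 12794 mm.
Then N = f²/(c·h) = 35² / (0.06 × 12794) = 1225 / 767.62 ≈ 1.60.

f/1.60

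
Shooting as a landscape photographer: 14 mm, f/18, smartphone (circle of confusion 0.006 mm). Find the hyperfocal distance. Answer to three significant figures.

Hyperfocal distance H = f²/(N·c) + f = 14²/(18 × 0.006) + 14 = 196/0.108 + 14 ≈ 1828.8 mm ≈ 1.83 m.

1.83 m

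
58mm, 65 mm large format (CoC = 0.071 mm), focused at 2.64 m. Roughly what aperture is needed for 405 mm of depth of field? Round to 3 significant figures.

f/1.40

Write h = H − f = f²/(N·c). The thin-lens limits are Dn = s·h/(h + (s−f)) and Df = s·h/(h − (s−f)), so DoF = Df − Dn = 2·s·(s−f)·h / (h² − (s−f)²).
That is a quadratic in h: DoF·h² − 2·s·(s−f)·h − DoF·(s−f)² = 0 ⇒ h = (s−f)·(s + √(s² + DoF²)) / DoF = 2582 × (2640 + √(2640² + 405²)) / 405 = 2582 × (2640 + 2670.88) / 405 ≈ 33859 mm.
Then N = f²/(c·h) = 58² / (0.071 × 33859) = 3364 / 2404.0 ≈ 1.40.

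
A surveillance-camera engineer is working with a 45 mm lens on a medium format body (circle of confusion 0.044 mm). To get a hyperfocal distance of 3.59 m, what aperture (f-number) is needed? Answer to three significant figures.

Rearrange H = f²/(N·c) + f for N: N = f² / ((H − f)·c).
N = 45² / ((3590 − 45) × 0.044) = 2025 / 156.0 ≈ 13.

f/13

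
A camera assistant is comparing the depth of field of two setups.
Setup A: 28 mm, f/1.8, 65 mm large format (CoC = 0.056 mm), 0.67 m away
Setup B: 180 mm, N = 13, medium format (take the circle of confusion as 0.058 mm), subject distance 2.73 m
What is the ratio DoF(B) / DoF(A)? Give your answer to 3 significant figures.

Setup A: H = 28²/(1.8×0.056) + 28 ≈ 7805.8 mm; DoF = Df − Dn = 730.28 − 618.91 ≈ 111.37 mm.
Setup B: H = 180²/(13×0.058) + 180 ≈ 43150.8 mm; DoF = Df − Dn = 2902.23 − 2577.07 ≈ 325.16 mm.
Ratio = 325.16 / 111.37 ≈ 2.92.

2.92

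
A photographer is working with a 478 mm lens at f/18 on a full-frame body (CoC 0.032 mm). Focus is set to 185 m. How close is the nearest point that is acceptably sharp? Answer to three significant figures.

126 m

Hyperfocal distance H = f²/(N·c) + f = 478²/(18 × 0.032) + 478 = 228484/0.576 + 478 ≈ 397151.6 mm ≈ 397.2 m.
Near limit Dn = s·(H − f)/(H + s − 2f) = 185000 × (397151.6 − 478) / (397151.6 + 185000 − 2 × 478) = 185000 × 396673.6 / 581195.6 ≈ 126265 mm ≈ 126 m.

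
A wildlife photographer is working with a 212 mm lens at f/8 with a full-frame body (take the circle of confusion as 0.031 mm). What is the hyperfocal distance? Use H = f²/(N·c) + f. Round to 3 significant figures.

181 m

Hyperfocal distance H = f²/(N·c) + f = 212²/(8 × 0.031) + 212 = 44944/0.248 + 212 ≈ 181437.8 mm ≈ 181 m.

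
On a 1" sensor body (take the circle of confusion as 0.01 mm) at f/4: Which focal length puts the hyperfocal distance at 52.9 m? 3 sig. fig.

46.0 mm

From H = f²/(N·c) + f, with f ≪ H: f ≈ √(H·N·c) = √(52900 × 4 × 0.01) = √2116.0 ≈ 46.00 mm.
The +f correction barely moves this — solving exactly, f² + N·c·f − N·c·H = 0 ⇒ f = (−N·c + √((N·c)² + 4·N·c·H))/2 = (−0.04 + √8464.0)/2 ≈ 45.980 mm, so f ≈ 46.0 mm.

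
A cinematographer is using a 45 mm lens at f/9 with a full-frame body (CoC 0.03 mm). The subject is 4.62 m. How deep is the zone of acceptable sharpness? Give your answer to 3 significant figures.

8.98 m

Hyperfocal distance H = f²/(N·c) + f = 45²/(9 × 0.03) + 45 = 2025/0.27 + 45 ≈ 7545.0 mm ≈ 7.545 m.
Near limit Dn = s·(H − f)/(H + s − 2f) = 4620 × (7545.0 − 45) / (7545.0 + 4620 − 2 × 45) = 4620 × 7500.0 / 12075.0 ≈ 2869.6 mm.
Far limit Df = s·(H − f)/(H − s) = 4620 × (7545.0 − 45) / (7545.0 − 4620) = 4620 × 7500.0 / 2925.0 ≈ 11846.2 mm.
Depth of field = Df − Dn = 11846.2 − 2869.6 ≈ 8976.6 mm ≈ 8.98 m.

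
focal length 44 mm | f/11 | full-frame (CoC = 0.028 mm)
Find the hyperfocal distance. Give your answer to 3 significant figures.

Hyperfocal distance H = f²/(N·c) + f = 44²/(11 × 0.028) + 44 = 1936/0.308 + 44 ≈ 6329.7 mm ≈ 6.33 m.

6.33 m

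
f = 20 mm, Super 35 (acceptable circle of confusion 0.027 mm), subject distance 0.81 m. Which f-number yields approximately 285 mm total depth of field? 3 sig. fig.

Write h = H − f = f²/(N·c). The thin-lens limits are Dn = s·h/(h + (s−f)) and Df = s·h/(h − (s−f)), so DoF = Df − Dn = 2·s·(s−f)·h / (h² − (s−f)²).
That is a quadratic in h: DoF·h² − 2·s·(s−f)·h − DoF·(s−f)² = 0 ⇒ h = (s−f)·(s + √(s² + DoF²)) / DoF = 790 × (810 + √(810² + 285²)) / 285 = 790 × (810 + 858.676) / 285 ≈ 4625.5 mm.
Then N = f²/(c·h) = 20² / (0.027 × 4625.5) = 400 / 124.89 ≈ 3.20.

f/3.20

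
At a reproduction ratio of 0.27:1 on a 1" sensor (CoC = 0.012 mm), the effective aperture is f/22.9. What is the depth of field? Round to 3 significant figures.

At magnification m, DoF ≈ 2·N_eff·c/m² = 2 × 22.9 × 0.012 / 0.27² = 0.5496 / 0.0729 ≈ 7.54 mm.

7.54 mm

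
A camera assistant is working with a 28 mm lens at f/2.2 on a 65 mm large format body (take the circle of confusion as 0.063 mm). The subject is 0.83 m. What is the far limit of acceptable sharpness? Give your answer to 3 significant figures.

0.967 m

Hyperfocal distance H = f²/(N·c) + f = 28²/(2.2 × 0.063) + 28 = 784/0.1386 + 28 ≈ 5684.6 mm ≈ 5.685 m.
Far limit Df = s·(H − f)/(H − s) = 830 × (5684.6 − 28) / (5684.6 − 830) = 830 × 5656.6 / 4854.6 ≈ 967.12 mm ≈ 0.967 m.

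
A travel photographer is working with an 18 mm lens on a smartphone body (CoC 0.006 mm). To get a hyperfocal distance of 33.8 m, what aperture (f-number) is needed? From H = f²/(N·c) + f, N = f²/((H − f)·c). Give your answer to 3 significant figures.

Rearrange H = f²/(N·c) + f for N: N = f² / ((H − f)·c).
N = 18² / ((33800 − 18) × 0.006) = 324 / 202.7 ≈ 1.60.

f/1.60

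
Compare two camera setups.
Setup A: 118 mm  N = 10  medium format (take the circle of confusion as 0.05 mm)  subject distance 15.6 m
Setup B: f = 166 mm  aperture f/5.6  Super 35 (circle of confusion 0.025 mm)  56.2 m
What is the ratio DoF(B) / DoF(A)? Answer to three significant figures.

Setup A: H = 118²/(10×0.05) + 118 ≈ 27966.0 mm; DoF = Df − Dn = 35131 − 10026 ≈ 25105 mm.
Setup B: H = 166²/(5.6×0.025) + 166 ≈ 196994.6 mm; DoF = Df − Dn = 78567 − 43746 ≈ 34821 mm.
Ratio = 34821 / 25105 ≈ 1.39.

1.39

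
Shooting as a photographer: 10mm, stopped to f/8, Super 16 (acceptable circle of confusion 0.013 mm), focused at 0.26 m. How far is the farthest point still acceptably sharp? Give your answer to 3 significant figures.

Hyperfocal distance H = f²/(N·c) + f = 10²/(8 × 0.013) + 10 = 100/0.104 + 10 ≈ 971.5 mm ≈ 0.972 m.
Far limit Df = s·(H − f)/(H − s) = 260 × (971.5 − 10) / (971.5 − 260) = 260 × 961.5 / 711.5 ≈ 351.35 mm.

351 mm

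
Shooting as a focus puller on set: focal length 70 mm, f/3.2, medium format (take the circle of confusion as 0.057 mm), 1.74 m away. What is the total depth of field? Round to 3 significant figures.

217 mm

Hyperfocal distance H = f²/(N·c) + f = 70²/(3.2 × 0.057) + 70 = 4900/0.1824 + 70 ≈ 26934.0 mm ≈ 26.93 m.
Near limit Dn = s·(H − f)/(H + s − 2f) = 1740 × (26934.0 − 70) / (26934.0 + 1740 − 2 × 70) = 1740 × 26864.0 / 28534.0 ≈ 1638.16 mm.
Far limit Df = s·(H − f)/(H − s) = 1740 × (26934.0 − 70) / (26934.0 − 1740) = 1740 × 26864.0 / 25194.0 ≈ 1855.34 mm.
Depth of field = Df − Dn = 1855.34 − 1638.16 ≈ 217.18 mm.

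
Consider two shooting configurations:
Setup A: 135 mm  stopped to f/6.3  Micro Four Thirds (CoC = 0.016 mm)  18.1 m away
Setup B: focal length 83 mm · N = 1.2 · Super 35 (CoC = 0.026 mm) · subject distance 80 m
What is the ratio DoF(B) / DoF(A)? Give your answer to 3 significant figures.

18.3

Setup A: H = 135²/(6.3×0.016) + 135 ≈ 180938.6 mm; DoF = Df − Dn = 20096.9 − 16464.1 ≈ 3632.8 mm.
Setup B: H = 83²/(1.2×0.026) + 83 ≈ 220884.3 mm; DoF = Df − Dn = 125380 − 58740 ≈ 66640 mm.
Ratio = 66640 / 3632.8 ≈ 18.3.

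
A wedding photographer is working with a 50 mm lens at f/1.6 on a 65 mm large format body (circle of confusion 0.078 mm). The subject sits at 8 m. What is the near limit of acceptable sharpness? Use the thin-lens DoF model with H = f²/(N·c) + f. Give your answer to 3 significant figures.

Hyperfocal distance H = f²/(N·c) + f = 50²/(1.6 × 0.078) + 50 = 2500/0.1248 + 50 ≈ 20082.1 mm ≈ 20.08 m.
Near limit Dn = s·(H − f)/(H + s − 2f) = 8000 × (20082.1 − 50) / (20082.1 + 8000 − 2 × 50) = 8000 × 20032.1 / 27982.1 ≈ 5727.1 mm ≈ 5.73 m.

5.73 m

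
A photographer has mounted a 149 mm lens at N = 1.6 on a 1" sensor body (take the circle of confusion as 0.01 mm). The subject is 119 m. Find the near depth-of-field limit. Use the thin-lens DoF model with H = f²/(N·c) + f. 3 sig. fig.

Hyperfocal distance H = f²/(N·c) + f = 149²/(1.6 × 0.01) + 149 = 22201/0.016 + 149 ≈ 1387711.5 mm ≈ 1388 m.
Near limit Dn = s·(H − f)/(H + s − 2f) = 119000 × (1387711.5 − 149) / (1387711.5 + 119000 − 2 × 149) = 119000 × 1387562.5 / 1506413.5 ≈ 109611 mm ≈ 110 m.

110 m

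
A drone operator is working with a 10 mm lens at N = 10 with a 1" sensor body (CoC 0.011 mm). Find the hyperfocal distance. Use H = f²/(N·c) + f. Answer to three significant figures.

0.919 m

Hyperfocal distance H = f²/(N·c) + f = 10²/(10 × 0.011) + 10 = 100/0.11 + 10 ≈ 919.1 mm ≈ 0.919 m.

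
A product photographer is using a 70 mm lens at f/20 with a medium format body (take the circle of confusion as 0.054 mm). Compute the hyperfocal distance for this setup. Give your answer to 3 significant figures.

4.61 m

Hyperfocal distance H = f²/(N·c) + f = 70²/(20 × 0.054) + 70 = 4900/1.08 + 70 ≈ 4607.0 mm ≈ 4.61 m.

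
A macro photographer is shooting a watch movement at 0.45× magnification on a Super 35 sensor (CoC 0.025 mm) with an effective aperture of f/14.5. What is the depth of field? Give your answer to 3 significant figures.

3.58 mm

At magnification m, DoF ≈ 2·N_eff·c/m² = 2 × 14.5 × 0.025 / 0.45² = 0.725 / 0.2025 ≈ 3.58 mm.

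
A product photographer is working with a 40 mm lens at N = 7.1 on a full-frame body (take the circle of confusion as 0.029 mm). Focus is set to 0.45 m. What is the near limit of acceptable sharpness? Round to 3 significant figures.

427 mm

Hyperfocal distance H = f²/(N·c) + f = 40²/(7.1 × 0.029) + 40 = 1600/0.2059 + 40 ≈ 7810.8 mm ≈ 7.811 m.
Near limit Dn = s·(H − f)/(H + s − 2f) = 450 × (7810.8 − 40) / (7810.8 + 450 − 2 × 40) = 450 × 7770.8 / 8180.8 ≈ 427.45 mm.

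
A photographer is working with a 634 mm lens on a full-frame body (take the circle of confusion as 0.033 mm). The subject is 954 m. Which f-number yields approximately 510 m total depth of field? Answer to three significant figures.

f/3.20

Write h = H − f = f²/(N·c). The thin-lens limits are Dn = s·h/(h + (s−f)) and Df = s·h/(h − (s−f)), so DoF = Df − Dn = 2·s·(s−f)·h / (h² − (s−f)²).
That is a quadratic in h: DoF·h² − 2·s·(s−f)·h − DoF·(s−f)² = 0 ⇒ h = (s−f)·(s + √(s² + DoF²)) / DoF = 953366 × (954000 + √(954000² + 510000²)) / 510000 = 953366 × (954000 + 1081765) / 510000 ≈ 3805548 mm.
Then N = f²/(c·h) = 634² / (0.033 × 3805548) = 401956 / 125583 ≈ 3.20.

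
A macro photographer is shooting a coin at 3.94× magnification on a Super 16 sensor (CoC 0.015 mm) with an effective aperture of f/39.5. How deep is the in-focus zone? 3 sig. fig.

At magnification m, DoF ≈ 2·N_eff·c/m² = 2 × 39.5 × 0.015 / 3.94² = 1.185 / 15.52 ≈ 0.0763 mm.

0.0763 mm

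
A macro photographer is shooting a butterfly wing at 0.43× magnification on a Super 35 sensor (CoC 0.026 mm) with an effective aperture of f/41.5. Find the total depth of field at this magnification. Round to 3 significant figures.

At magnification m, DoF ≈ 2·N_eff·c/m² = 2 × 41.5 × 0.026 / 0.43² = 2.158 / 0.1849 ≈ 11.7 mm.

11.7 mm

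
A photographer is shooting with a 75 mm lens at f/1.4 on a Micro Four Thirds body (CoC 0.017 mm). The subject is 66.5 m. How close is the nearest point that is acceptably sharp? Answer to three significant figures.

51.9 m

Hyperfocal distance H = f²/(N·c) + f = 75²/(1.4 × 0.017) + 75 = 5625/0.0238 + 75 ≈ 236419.5 mm ≈ 236.4 m.
Near limit Dn = s·(H − f)/(H + s − 2f) = 66500 × (236419.5 − 75) / (236419.5 + 66500 − 2 × 75) = 66500 × 236344.5 / 302769.5 ≈ 51910 mm ≈ 51.9 m.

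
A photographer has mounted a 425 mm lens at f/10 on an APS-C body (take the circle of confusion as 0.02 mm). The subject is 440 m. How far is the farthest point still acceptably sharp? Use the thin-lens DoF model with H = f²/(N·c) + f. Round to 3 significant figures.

Hyperfocal distance H = f²/(N·c) + f = 425²/(10 × 0.02) + 425 = 180625/0.2 + 425 ≈ 903550.0 mm ≈ 903.5 m.
Far limit Df = s·(H − f)/(H − s) = 440000 × (903550.0 − 425) / (903550.0 − 440000) = 440000 × 903125.0 / 463550.0 ≈ 857243 mm ≈ 857 m.

857 m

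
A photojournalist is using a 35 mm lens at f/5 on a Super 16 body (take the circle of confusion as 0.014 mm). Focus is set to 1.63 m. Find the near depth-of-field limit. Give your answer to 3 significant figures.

Hyperfocal distance H = f²/(N·c) + f = 35²/(5 × 0.014) + 35 = 1225/0.07 + 35 ≈ 17535.0 mm ≈ 17.54 m.
Near limit Dn = s·(H − f)/(H + s − 2f) = 1630 × (17535.0 − 35) / (17535.0 + 1630 − 2 × 35) = 1630 × 17500.0 / 19095.0 ≈ 1493.8 mm ≈ 1.49 m.

1.49 m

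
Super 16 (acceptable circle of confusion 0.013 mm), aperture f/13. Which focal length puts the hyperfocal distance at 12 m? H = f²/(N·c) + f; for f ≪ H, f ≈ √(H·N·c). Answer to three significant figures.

From H = f²/(N·c) + f, with f ≪ H: f ≈ √(H·N·c) = √(12000 × 13 × 0.013) = √2028.0 ≈ 45.03 mm.
Exact: f² + N·c·f − N·c·H = 0 ⇒ f = (−N·c + √((N·c)² + 4·N·c·H))/2 = (−0.169 + √8112.0)/2 ≈ 44.949 mm ≈ 44.9 mm.

44.9 mm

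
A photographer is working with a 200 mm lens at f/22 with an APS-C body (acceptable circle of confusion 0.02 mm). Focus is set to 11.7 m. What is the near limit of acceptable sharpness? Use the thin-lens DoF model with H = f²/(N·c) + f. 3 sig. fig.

10.4 m

Hyperfocal distance H = f²/(N·c) + f = 200²/(22 × 0.02) + 200 = 40000/0.44 + 200 ≈ 91109.1 mm ≈ 91.11 m.
Near limit Dn = s·(H − f)/(H + s − 2f) = 11700 × (91109.1 − 200) / (91109.1 + 11700 − 2 × 200) = 11700 × 90909.1 / 102409.1 ≈ 10386 mm ≈ 10.4 m.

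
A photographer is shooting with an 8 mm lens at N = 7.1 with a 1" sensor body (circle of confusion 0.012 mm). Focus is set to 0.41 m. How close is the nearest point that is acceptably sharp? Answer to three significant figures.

267 mm

Hyperfocal distance H = f²/(N·c) + f = 8²/(7.1 × 0.012) + 8 = 64/0.0852 + 8 ≈ 759.2 mm ≈ 0.759 m.
Near limit Dn = s·(H − f)/(H + s − 2f) = 410 × (759.2 − 8) / (759.2 + 410 − 2 × 8) = 410 × 751.2 / 1153.2 ≈ 267.07 mm.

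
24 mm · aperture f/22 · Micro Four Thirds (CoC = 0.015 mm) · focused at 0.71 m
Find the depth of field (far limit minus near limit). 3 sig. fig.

0.660 m

Hyperfocal distance H = f²/(N·c) + f = 24²/(22 × 0.015) + 24 = 576/0.33 + 24 ≈ 1769.5 mm ≈ 1.769 m.
Near limit Dn = s·(H − f)/(H + s − 2f) = 710 × (1769.5 − 24) / (1769.5 + 710 − 2 × 24) = 710 × 1745.5 / 2431.5 ≈ 509.68 mm.
Far limit Df = s·(H − f)/(H − s) = 710 × (1769.5 − 24) / (1769.5 − 710) = 710 × 1745.5 / 1059.5 ≈ 1169.73 mm.
Depth of field = Df − Dn = 1169.73 − 509.68 ≈ 660.05 mm ≈ 0.660 m.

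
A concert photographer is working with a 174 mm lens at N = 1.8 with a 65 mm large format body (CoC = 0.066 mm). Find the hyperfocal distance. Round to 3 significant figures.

Hyperfocal distance H = f²/(N·c) + f = 174²/(1.8 × 0.066) + 174 = 30276/0.1188 + 174 ≈ 255022.5 mm ≈ 255 m.

255 m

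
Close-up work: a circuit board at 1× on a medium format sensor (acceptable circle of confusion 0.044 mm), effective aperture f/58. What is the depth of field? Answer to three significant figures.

At magnification m, DoF ≈ 2·N_eff·c/m² = 2 × 58 × 0.044 / 1² = 5.104 / 1 ≈ 5.1 mm.

5.10 mm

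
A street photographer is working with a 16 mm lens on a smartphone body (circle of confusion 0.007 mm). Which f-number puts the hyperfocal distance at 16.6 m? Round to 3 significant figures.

Rearrange H = f²/(N·c) + f for N: N = f² / ((H − f)·c).
N = 16² / ((16600 − 16) × 0.007) = 256 / 116.1 ≈ 2.21.

f/2.21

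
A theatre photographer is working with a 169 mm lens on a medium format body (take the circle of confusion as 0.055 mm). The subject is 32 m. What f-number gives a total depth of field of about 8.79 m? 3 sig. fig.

f/2.20

Write h = H − f = f²/(N·c). The thin-lens limits are Dn = s·h/(h + (s−f)) and Df = s·h/(h − (s−f)), so DoF = Df − Dn = 2·s·(s−f)·h / (h² − (s−f)²).
That is a quadratic in h: DoF·h² − 2·s·(s−f)·h − DoF·(s−f)² = 0 ⇒ h = (s−f)·(s + √(s² + DoF²)) / DoF = 31831 × (32000 + √(32000² + 8790²)) / 8790 = 31831 × (32000 + 33185.3) / 8790 ≈ 236054 mm.
Then N = f²/(c·h) = 169² / (0.055 × 236054) = 28561 / 12983 ≈ 2.20.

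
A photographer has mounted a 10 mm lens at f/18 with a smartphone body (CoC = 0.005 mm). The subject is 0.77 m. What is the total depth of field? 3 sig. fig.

Hyperfocal distance H = f²/(N·c) + f = 10²/(18 × 0.005) + 10 = 100/0.09 + 10 ≈ 1121.1 mm ≈ 1.121 m.
Near limit Dn = s·(H − f)/(H + s − 2f) = 770 × (1121.1 − 10) / (1121.1 + 770 − 2 × 10) = 770 × 1111.1 / 1871.1 ≈ 457.2 mm.
Far limit Df = s·(H − f)/(H − s) = 770 × (1121.1 − 10) / (1121.1 − 770) = 770 × 1111.1 / 351.1 ≈ 2436.7 mm.
Depth of field = Df − Dn = 2436.7 − 457.2 ≈ 1979.5 mm ≈ 1.98 m.

1.98 m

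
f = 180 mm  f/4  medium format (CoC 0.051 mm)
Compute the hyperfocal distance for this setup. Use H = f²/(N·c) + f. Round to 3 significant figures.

159 m

Hyperfocal distance H = f²/(N·c) + f = 180²/(4 × 0.051) + 180 = 32400/0.204 + 180 ≈ 159003.5 mm ≈ 159 m.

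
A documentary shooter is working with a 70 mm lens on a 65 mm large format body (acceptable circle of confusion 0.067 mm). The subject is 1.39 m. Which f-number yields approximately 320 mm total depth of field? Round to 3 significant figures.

Write h = H − f = f²/(N·c). The thin-lens limits are Dn = s·h/(h + (s−f)) and Df = s·h/(h − (s−f)), so DoF = Df − Dn = 2·s·(s−f)·h / (h² − (s−f)²).
That is a quadratic in h: DoF·h² − 2·s·(s−f)·h − DoF·(s−f)² = 0 ⇒ h = (s−f)·(s + √(s² + DoF²)) / DoF = 1320 × (1390 + √(1390² + 320²)) / 320 = 1320 × (1390 + 1426.36) / 320 ≈ 11617 mm.
Then N = f²/(c·h) = 70² / (0.067 × 11617) = 4900 / 778.37 ≈ 6.30.

f/6.30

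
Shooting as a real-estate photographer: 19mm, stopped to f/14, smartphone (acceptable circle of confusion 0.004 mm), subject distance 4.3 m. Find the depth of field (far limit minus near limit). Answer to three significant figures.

10.2 m

Hyperfocal distance H = f²/(N·c) + f = 19²/(14 × 0.004) + 19 = 361/0.056 + 19 ≈ 6465.4 mm ≈ 6.465 m.
Near limit Dn = s·(H − f)/(H + s − 2f) = 4300 × (6465.4 − 19) / (6465.4 + 4300 − 2 × 19) = 4300 × 6446.4 / 10727.4 ≈ 2584 mm.
Far limit Df = s·(H − f)/(H − s) = 4300 × (6465.4 − 19) / (6465.4 − 4300) = 4300 × 6446.4 / 2165.4 ≈ 12801 mm.
Depth of field = Df − Dn = 12801 − 2584 ≈ 10217 mm ≈ 10.2 m.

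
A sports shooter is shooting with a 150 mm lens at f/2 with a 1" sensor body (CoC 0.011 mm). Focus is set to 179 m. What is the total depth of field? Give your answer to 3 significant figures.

64.6 m

Hyperfocal distance H = f²/(N·c) + f = 150²/(2 × 0.011) + 150 = 22500/0.022 + 150 ≈ 1022877.3 mm ≈ 1023 m.
Near limit Dn = s·(H − f)/(H + s − 2f) = 179000 × (1022877.3 − 150) / (1022877.3 + 179000 − 2 × 150) = 179000 × 1022727.3 / 1201577.3 ≈ 152357 mm.
Far limit Df = s·(H − f)/(H − s) = 179000 × (1022877.3 − 150) / (1022877.3 − 179000) = 179000 × 1022727.3 / 843877.3 ≈ 216937 mm.
Depth of field = Df − Dn = 216937 − 152357 ≈ 64580 mm ≈ 64.6 m.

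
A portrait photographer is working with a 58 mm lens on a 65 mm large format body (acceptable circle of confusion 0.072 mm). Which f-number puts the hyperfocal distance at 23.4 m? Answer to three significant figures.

Rearrange H = f²/(N·c) + f for N: N = f² / ((H − f)·c).
N = 58² / ((23400 − 58) × 0.072) = 3364 / 1681 ≈ 2.00.

f/2.00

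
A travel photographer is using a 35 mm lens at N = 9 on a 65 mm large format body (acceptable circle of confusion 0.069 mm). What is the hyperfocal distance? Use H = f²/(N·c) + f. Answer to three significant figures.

2.01 m

Hyperfocal distance H = f²/(N·c) + f = 35²/(9 × 0.069) + 35 = 1225/0.621 + 35 ≈ 2007.6 mm ≈ 2.01 m.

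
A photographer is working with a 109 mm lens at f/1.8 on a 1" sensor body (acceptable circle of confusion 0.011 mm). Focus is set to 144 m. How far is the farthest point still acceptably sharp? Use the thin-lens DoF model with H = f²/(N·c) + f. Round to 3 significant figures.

189 m

Hyperfocal distance H = f²/(N·c) + f = 109²/(1.8 × 0.011) + 109 = 11881/0.0198 + 109 ≈ 600159.5 mm ≈ 600.2 m.
Far limit Df = s·(H − f)/(H − s) = 144000 × (600159.5 − 109) / (600159.5 − 144000) = 144000 × 600050.5 / 456159.5 ≈ 189423 mm ≈ 189 m.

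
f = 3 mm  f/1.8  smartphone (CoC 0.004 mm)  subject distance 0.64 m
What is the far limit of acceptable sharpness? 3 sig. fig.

Hyperfocal distance H = f²/(N·c) + f = 3²/(1.8 × 0.004) + 3 = 9/0.0072 + 3 ≈ 1253.0 mm ≈ 1.253 m.
Far limit Df = s·(H − f)/(H − s) = 640 × (1253.0 − 3) / (1253.0 − 640) = 640 × 1250.0 / 613.0 ≈ 1305.1 mm ≈ 1.31 m.

1.31 m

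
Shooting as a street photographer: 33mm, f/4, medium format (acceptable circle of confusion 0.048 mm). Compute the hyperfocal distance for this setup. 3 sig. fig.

Hyperfocal distance H = f²/(N·c) + f = 33²/(4 × 0.048) + 33 = 1089/0.192 + 33 ≈ 5704.9 mm ≈ 5.70 m.

5.70 m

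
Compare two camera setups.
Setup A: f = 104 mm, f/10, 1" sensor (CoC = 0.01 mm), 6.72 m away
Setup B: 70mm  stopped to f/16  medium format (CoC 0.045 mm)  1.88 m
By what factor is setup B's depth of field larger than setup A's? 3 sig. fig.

1.30

Setup A: H = 104²/(10×0.01) + 104 ≈ 108264.0 mm; DoF = Df − Dn = 7157.84 − 6332.64 ≈ 825.20 mm.
Setup B: H = 70²/(16×0.045) + 70 ≈ 6875.6 mm; DoF = Df − Dn = 2561.2 − 1485.0 ≈ 1076.2 mm.
Ratio = 1076.2 / 825.20 ≈ 1.30.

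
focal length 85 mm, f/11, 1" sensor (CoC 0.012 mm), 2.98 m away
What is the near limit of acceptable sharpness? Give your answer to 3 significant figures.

Hyperfocal distance H = f²/(N·c) + f = 85²/(11 × 0.012) + 85 = 7225/0.132 + 85 ≈ 54819.8 mm ≈ 54.82 m.
Near limit Dn = s·(H − f)/(H + s − 2f) = 2980 × (54819.8 − 85) / (54819.8 + 2980 − 2 × 85) = 2980 × 54734.8 / 57629.8 ≈ 2830.3 mm ≈ 2.83 m.

2.83 m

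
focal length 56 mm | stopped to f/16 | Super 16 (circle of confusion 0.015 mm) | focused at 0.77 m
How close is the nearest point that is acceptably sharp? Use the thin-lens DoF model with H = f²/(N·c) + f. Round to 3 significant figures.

0.730 m

Hyperfocal distance H = f²/(N·c) + f = 56²/(16 × 0.015) + 56 = 3136/0.24 + 56 ≈ 13122.7 mm ≈ 13.12 m.
Near limit Dn = s·(H − f)/(H + s − 2f) = 770 × (13122.7 − 56) / (13122.7 + 770 − 2 × 56) = 770 × 13066.7 / 13780.7 ≈ 730.10 mm ≈ 0.730 m.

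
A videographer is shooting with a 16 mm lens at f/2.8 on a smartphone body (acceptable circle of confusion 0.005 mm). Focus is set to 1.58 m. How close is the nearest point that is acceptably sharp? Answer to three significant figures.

1.46 m

Hyperfocal distance H = f²/(N·c) + f = 16²/(2.8 × 0.005) + 16 = 256/0.014 + 16 ≈ 18301.7 mm ≈ 18.30 m.
Near limit Dn = s·(H − f)/(H + s − 2f) = 1580 × (18301.7 − 16) / (18301.7 + 1580 − 2 × 16) = 1580 × 18285.7 / 19849.7 ≈ 1455.5 mm ≈ 1.46 m.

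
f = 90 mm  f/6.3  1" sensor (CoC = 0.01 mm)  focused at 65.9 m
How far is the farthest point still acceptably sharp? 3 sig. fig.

Hyperfocal distance H = f²/(N·c) + f = 90²/(6.3 × 0.01) + 90 = 8100/0.063 + 90 ≈ 128661.4 mm ≈ 128.7 m.
Far limit Df = s·(H − f)/(H − s) = 65900 × (128661.4 − 90) / (128661.4 − 65900) = 65900 × 128571.4 / 62761.4 ≈ 135001 mm ≈ 135 m.

135 m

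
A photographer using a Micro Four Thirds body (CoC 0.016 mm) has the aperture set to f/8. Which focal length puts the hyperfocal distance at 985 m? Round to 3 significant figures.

From H = f²/(N·c) + f, with f ≪ H: f ≈ √(H·N·c) = √(985000 × 8 × 0.016) = √126080 ≈ 355.1 mm.
The +f correction barely moves this — solving exactly, f² + N·c·f − N·c·H = 0 ⇒ f = (−N·c + √((N·c)² + 4·N·c·H))/2 = (−0.128 + √504320)/2 ≈ 355.01 mm, so f ≈ 355 mm.

355 mm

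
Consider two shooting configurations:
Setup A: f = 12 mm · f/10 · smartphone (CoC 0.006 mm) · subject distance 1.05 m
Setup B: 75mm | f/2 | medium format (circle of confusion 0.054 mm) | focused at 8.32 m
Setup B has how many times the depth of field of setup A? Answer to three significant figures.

Setup A: H = 12²/(10×0.006) + 12 ≈ 2412.0 mm; DoF = Df − Dn = 1850.2 − 733.0 ≈ 1117.2 mm.
Setup B: H = 75²/(2×0.054) + 75 ≈ 52158.3 mm; DoF = Df − Dn = 9884.8 − 7182.9 ≈ 2701.9 mm.
Ratio = 2701.9 / 1117.2 ≈ 2.42.

2.42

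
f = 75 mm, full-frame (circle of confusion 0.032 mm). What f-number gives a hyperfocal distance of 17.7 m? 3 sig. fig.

Rearrange H = f²/(N·c) + f for N: N = f² / ((H − f)·c).
N = 75² / ((17700 − 75) × 0.032) = 5625 / 564.0 ≈ 9.97.

f/9.97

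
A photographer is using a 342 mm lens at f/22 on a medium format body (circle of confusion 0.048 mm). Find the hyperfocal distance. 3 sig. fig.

Hyperfocal distance H = f²/(N·c) + f = 342²/(22 × 0.048) + 342 = 116964/1.056 + 342 ≈ 111103.4 mm ≈ 111 m.

111 m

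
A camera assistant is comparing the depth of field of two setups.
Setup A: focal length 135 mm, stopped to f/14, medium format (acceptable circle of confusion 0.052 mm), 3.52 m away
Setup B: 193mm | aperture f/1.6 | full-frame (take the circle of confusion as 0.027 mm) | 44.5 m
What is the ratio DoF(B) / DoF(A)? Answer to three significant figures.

4.73

Setup A: H = 135²/(14×0.052) + 135 ≈ 25169.3 mm; DoF = Df − Dn = 4070.37 − 3100.74 ≈ 969.63 mm.
Setup B: H = 193²/(1.6×0.027) + 193 ≈ 862438.4 mm; DoF = Df − Dn = 46910.5 − 42325.1 ≈ 4585.4 mm.
Ratio = 4585.4 / 969.63 ≈ 4.73.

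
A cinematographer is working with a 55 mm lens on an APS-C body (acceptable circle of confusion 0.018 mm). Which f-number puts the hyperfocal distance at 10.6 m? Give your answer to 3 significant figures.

f/15.9

Rearrange H = f²/(N·c) + f for N: N = f² / ((H − f)·c).
N = 55² / ((10600 − 55) × 0.018) = 3025 / 189.8 ≈ 15.9.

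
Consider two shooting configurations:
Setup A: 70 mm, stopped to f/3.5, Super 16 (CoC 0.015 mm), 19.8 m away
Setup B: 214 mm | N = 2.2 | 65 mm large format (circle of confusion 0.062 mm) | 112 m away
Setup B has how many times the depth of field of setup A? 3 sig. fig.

9.57

Setup A: H = 70²/(3.5×0.015) + 70 ≈ 93403.3 mm; DoF = Df − Dn = 25107.6 − 16344.8 ≈ 8762.8 mm.
Setup B: H = 214²/(2.2×0.062) + 214 ≈ 335961.8 mm; DoF = Df − Dn = 167903 − 84024 ≈ 83879 mm.
Ratio = 83879 / 8762.8 ≈ 9.57.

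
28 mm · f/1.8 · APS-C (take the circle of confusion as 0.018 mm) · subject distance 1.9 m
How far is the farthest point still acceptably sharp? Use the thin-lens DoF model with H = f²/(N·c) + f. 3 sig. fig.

2.06 m

Hyperfocal distance H = f²/(N·c) + f = 28²/(1.8 × 0.018) + 28 = 784/0.0324 + 28 ≈ 24225.5 mm ≈ 24.23 m.
Far limit Df = s·(H − f)/(H − s) = 1900 × (24225.5 − 28) / (24225.5 − 1900) = 1900 × 24197.5 / 22325.5 ≈ 2059.3 mm ≈ 2.06 m.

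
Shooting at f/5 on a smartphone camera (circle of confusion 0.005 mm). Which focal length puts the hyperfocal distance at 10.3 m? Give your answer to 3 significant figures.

From H = f²/(N·c) + f, with f ≪ H: f ≈ √(H·N·c) = √(10300 × 5 × 0.005) = √257.50 ≈ 16.05 mm.
Exact: f² + N·c·f − N·c·H = 0 ⇒ f = (−N·c + √((N·c)² + 4·N·c·H))/2 = (−0.025 + √1030.0)/2 ≈ 16.034 mm ≈ 16.0 mm.

16.0 mm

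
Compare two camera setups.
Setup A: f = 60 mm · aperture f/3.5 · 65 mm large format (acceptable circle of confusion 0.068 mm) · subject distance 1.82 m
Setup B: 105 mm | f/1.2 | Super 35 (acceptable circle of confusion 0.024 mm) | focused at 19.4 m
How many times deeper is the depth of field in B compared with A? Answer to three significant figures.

Setup A: H = 60²/(3.5×0.068) + 60 ≈ 15186.1 mm; DoF = Df − Dn = 2059.65 − 1630.30 ≈ 429.35 mm.
Setup B: H = 105²/(1.2×0.024) + 105 ≈ 382917.5 mm; DoF = Df − Dn = 20429.7 − 18469.1 ≈ 1960.6 mm.
Ratio = 1960.6 / 429.35 ≈ 4.57.

4.57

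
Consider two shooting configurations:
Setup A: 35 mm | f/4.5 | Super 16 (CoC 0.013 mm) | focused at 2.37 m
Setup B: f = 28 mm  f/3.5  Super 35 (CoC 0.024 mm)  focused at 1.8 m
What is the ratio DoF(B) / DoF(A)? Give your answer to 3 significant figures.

1.32

Setup A: H = 35²/(4.5×0.013) + 35 ≈ 20975.2 mm; DoF = Df − Dn = 2667.44 − 2132.24 ≈ 535.20 mm.
Setup B: H = 28²/(3.5×0.024) + 28 ≈ 9361.3 mm; DoF = Df − Dn = 2221.83 − 1512.79 ≈ 709.04 mm.
Ratio = 709.04 / 535.20 ≈ 1.32.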